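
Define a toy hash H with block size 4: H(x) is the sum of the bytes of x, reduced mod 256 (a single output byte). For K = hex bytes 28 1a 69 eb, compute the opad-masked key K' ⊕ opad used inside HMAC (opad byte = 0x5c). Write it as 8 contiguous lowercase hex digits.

Key hex bytes 28 1a 69 eb is exactly B = 4 bytes: K' = 28 1a 69 eb.
XOR each byte with 0x5c: 28⊕5c=74, 1a⊕5c=46, 69⊕5c=35, eb⊕5c=b7.

744635b7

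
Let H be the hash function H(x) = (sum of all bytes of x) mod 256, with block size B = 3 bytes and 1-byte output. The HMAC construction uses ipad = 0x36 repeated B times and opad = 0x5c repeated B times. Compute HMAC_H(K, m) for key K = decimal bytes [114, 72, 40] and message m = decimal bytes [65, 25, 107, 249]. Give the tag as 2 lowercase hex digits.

Key decimal bytes [114, 72, 40] = 72 48 28 is exactly B = 3 bytes: K' = 72 48 28.
K' ⊕ ipad = 44 7e 1e.  K' ⊕ opad = 2e 14 74.
Inner input = (K'⊕ipad) ∥ m = 44 7e 1e ∥ 41 19 6b f9.
Inner hash: sum = 68+126+30+65+25+107+249 = 670; mod 256 = 158 → 9e.
Outer input = (K'⊕opad) ∥ inner = 2e 14 74 ∥ 9e.
Outer hash (tag): sum = 46+20+116+158 = 340; mod 256 = 84 → 54.

54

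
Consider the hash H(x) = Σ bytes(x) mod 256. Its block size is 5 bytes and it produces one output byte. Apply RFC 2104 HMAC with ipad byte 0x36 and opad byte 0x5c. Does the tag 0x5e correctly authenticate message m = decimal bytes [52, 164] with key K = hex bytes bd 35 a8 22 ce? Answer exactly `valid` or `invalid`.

Key hex bytes bd 35 a8 22 ce is exactly B = 5 bytes: K' = bd 35 a8 22 ce.
K' ⊕ ipad = 8b 03 9e 14 f8; K' ⊕ opad = e1 69 f4 7e 92.
Inner hash: sum = 139+3+158+20+248+52+164 = 784; mod 256 = 16 → 10.
Outer hash (recomputed tag): sum = 225+105+244+126+146+16 = 862; mod 256 = 94 → 5e.
Recomputed tag = 5e; claimed = 5e → match.

valid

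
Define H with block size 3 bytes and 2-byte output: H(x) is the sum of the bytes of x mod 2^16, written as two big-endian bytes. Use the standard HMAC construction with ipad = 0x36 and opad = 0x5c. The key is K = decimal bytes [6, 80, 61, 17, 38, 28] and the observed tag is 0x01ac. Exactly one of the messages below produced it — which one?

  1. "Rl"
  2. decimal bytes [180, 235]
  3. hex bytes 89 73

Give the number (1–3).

3

Key decimal bytes [6, 80, 61, 17, 38, 28] = 06 50 3d 11 26 1c is 6 bytes > B = 3, so hash it first: H(key) = 00 e6, then zero-pad to 3 bytes: K' = 00 e6 00.
K' ⊕ ipad = 36 d0 36; K' ⊕ opad = 5c ba 5c.
m1: inner = H(36 d0 36 52 6c) = 01 fa; tag = H(5c ba 5c 01 fa) = 026d
m2: inner = H(36 d0 36 b4 eb) = 02 db; tag = H(5c ba 5c 02 db) = 024f
m3: inner = H(36 d0 36 89 73) = 02 38; tag = H(5c ba 5c 02 38) = 01ac ← matches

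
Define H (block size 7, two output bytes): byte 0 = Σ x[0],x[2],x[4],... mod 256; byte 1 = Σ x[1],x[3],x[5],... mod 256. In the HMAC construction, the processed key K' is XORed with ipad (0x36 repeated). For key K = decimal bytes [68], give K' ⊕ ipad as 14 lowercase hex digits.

Key decimal bytes [68] = 44 is 1 byte ≤ B = 7; zero-pad to 7 bytes: K' = 44 00 00 00 00 00 00.
XOR each byte with 0x36: 44⊕36=72, 00⊕36=36, 00⊕36=36, 00⊕36=36, 00⊕36=36, 00⊕36=36, 00⊕36=36.

72363636363636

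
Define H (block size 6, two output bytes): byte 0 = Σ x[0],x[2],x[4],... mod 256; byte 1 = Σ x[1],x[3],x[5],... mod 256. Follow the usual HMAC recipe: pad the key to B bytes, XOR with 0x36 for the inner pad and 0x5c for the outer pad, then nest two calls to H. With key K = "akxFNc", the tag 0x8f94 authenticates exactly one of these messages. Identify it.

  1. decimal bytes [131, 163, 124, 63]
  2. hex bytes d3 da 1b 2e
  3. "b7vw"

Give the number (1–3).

Key "akxFNc" = 61 6b 78 46 4e 63 is exactly B = 6 bytes: K' = 61 6b 78 46 4e 63.
K' ⊕ ipad = 57 5d 4e 70 78 55; K' ⊕ opad = 3d 37 24 1a 12 3f.
m1: inner = H(57 5d 4e 70 78 55 83 a3 7c 3f) = 1c 04; tag = H(3d 37 24 1a 12 3f 1c 04) = 8f94 ← matches
m2: inner = H(57 5d 4e 70 78 55 d3 da 1b 2e) = 0b 2a; tag = H(3d 37 24 1a 12 3f 0b 2a) = 7eba
m3: inner = H(57 5d 4e 70 78 55 62 37 76 77) = f5 d0; tag = H(3d 37 24 1a 12 3f f5 d0) = 6860

1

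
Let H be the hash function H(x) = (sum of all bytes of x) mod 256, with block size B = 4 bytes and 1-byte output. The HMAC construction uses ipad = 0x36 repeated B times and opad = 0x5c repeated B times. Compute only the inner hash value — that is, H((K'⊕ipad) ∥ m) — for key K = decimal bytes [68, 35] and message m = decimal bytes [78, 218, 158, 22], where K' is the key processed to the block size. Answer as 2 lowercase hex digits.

cf

Key decimal bytes [68, 35] = 44 23 is 2 bytes ≤ B = 4; zero-pad to 4 bytes: K' = 44 23 00 00.
K' ⊕ ipad = 72 15 36 36.
Inner input = 72 15 36 36 ∥ 4e da 9e 16.
Inner hash: sum = 114+21+54+54+78+218+158+22 = 719; mod 256 = 207 → cf.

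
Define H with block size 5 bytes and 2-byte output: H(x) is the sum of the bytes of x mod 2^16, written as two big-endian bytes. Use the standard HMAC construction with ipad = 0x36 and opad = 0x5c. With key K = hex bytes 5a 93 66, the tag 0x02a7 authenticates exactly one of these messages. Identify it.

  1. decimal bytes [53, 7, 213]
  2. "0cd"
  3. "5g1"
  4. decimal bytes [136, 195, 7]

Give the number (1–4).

1

Key hex bytes 5a 93 66 is 3 bytes ≤ B = 5; zero-pad to 5 bytes: K' = 5a 93 66 00 00.
K' ⊕ ipad = 6c a5 50 36 36; K' ⊕ opad = 06 cf 3a 5c 5c.
m1: inner = H(6c a5 50 36 36 35 07 d5) = 02 de; tag = H(06 cf 3a 5c 5c 02 de) = 02a7 ← matches
m2: inner = H(6c a5 50 36 36 30 63 64) = 02 c4; tag = H(06 cf 3a 5c 5c 02 c4) = 028d
m3: inner = H(6c a5 50 36 36 35 67 31) = 02 9a; tag = H(06 cf 3a 5c 5c 02 9a) = 0263
m4: inner = H(6c a5 50 36 36 88 c3 07) = 03 1f; tag = H(06 cf 3a 5c 5c 03 1f) = 01e9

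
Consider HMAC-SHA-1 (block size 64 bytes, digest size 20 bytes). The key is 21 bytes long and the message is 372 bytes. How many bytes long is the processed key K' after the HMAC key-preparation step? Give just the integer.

Key is 21 ≤ 64 bytes, zero-padded: |K'| = 64.

64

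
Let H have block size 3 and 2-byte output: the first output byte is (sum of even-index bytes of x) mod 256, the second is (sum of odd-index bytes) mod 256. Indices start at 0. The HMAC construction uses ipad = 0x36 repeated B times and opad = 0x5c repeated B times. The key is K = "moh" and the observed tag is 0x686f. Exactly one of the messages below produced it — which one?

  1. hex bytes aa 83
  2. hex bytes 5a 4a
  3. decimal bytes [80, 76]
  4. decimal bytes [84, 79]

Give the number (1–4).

1

Key "moh" = 6d 6f 68 is exactly B = 3 bytes: K' = 6d 6f 68.
K' ⊕ ipad = 5b 59 5e; K' ⊕ opad = 31 33 34.
m1: inner = H(5b 59 5e aa 83) = 3c 03; tag = H(31 33 34 3c 03) = 686f ← matches
m2: inner = H(5b 59 5e 5a 4a) = 03 b3; tag = H(31 33 34 03 b3) = 1836
m3: inner = H(5b 59 5e 50 4c) = 05 a9; tag = H(31 33 34 05 a9) = 0e38
m4: inner = H(5b 59 5e 54 4f) = 08 ad; tag = H(31 33 34 08 ad) = 123b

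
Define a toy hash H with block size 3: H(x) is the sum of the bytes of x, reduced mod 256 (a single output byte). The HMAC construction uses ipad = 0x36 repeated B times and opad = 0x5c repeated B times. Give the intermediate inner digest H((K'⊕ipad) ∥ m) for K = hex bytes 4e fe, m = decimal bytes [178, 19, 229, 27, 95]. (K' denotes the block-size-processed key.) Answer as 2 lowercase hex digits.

Key hex bytes 4e fe is 2 bytes ≤ B = 3; zero-pad to 3 bytes: K' = 4e fe 00.
K' ⊕ ipad = 78 c8 36.
Inner input = 78 c8 36 ∥ b2 13 e5 1b 5f.
Inner hash: sum = 120+200+54+178+19+229+27+95 = 922; mod 256 = 154 → 9a.

9a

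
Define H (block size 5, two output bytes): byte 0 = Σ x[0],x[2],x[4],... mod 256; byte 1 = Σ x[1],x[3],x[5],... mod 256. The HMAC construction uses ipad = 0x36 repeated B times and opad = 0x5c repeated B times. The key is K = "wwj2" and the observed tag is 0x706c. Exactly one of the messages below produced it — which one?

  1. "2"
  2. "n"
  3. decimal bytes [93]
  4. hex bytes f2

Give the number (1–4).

Key "wwj2" = 77 77 6a 32 is 4 bytes ≤ B = 5; zero-pad to 5 bytes: K' = 77 77 6a 32 00.
K' ⊕ ipad = 41 41 5c 04 36; K' ⊕ opad = 2b 2b 36 6e 5c.
m1: inner = H(41 41 5c 04 36 32) = d3 77; tag = H(2b 2b 36 6e 5c d3 77) = 346c
m2: inner = H(41 41 5c 04 36 6e) = d3 b3; tag = H(2b 2b 36 6e 5c d3 b3) = 706c ← matches
m3: inner = H(41 41 5c 04 36 5d) = d3 a2; tag = H(2b 2b 36 6e 5c d3 a2) = 5f6c
m4: inner = H(41 41 5c 04 36 f2) = d3 37; tag = H(2b 2b 36 6e 5c d3 37) = f46c

2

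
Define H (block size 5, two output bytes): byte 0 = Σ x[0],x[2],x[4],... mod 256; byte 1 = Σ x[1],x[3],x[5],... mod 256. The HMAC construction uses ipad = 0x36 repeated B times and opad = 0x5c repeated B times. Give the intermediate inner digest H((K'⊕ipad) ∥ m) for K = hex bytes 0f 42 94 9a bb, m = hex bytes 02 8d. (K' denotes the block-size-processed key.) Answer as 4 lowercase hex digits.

f522

Key hex bytes 0f 42 94 9a bb is exactly B = 5 bytes: K' = 0f 42 94 9a bb.
K' ⊕ ipad = 39 74 a2 ac 8d.
Inner input = 39 74 a2 ac 8d ∥ 02 8d.
Inner hash: even-index sum = 501 mod 256 = 245; odd-index sum = 290 mod 256 = 34 → f5 22.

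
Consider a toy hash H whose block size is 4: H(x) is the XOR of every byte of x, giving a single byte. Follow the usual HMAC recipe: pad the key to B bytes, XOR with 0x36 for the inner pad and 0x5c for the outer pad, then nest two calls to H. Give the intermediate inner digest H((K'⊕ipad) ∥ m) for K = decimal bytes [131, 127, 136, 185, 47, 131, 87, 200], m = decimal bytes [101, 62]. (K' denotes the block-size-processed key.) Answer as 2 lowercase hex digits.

a5

Key decimal bytes [131, 127, 136, 185, 47, 131, 87, 200] = 83 7f 88 b9 2f 83 57 c8 is 8 bytes > B = 4, so hash it first: H(key) = fe, then zero-pad to 4 bytes: K' = fe 00 00 00.
K' ⊕ ipad = c8 36 36 36.
Inner input = c8 36 36 36 ∥ 65 3e.
Inner hash: XOR c8⊕36⊕36⊕36⊕65⊕3e = a5.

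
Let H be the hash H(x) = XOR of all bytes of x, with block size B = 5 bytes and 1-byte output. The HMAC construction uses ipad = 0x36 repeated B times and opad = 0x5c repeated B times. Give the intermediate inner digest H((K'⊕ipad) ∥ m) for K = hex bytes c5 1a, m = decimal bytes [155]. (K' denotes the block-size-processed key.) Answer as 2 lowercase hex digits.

Key hex bytes c5 1a is 2 bytes ≤ B = 5; zero-pad to 5 bytes: K' = c5 1a 00 00 00.
K' ⊕ ipad = f3 2c 36 36 36.
Inner input = f3 2c 36 36 36 ∥ 9b.
Inner hash: XOR f3⊕2c⊕36⊕36⊕36⊕9b = 72.

72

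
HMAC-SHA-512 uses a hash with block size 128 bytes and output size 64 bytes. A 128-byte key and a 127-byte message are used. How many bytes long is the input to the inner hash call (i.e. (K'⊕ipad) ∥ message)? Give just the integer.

Key is 128 ≤ 128 bytes, zero-padded: |K'| = 128.
Inner input = (K'⊕ipad) ∥ m → 128 + 127 = 255 bytes.

255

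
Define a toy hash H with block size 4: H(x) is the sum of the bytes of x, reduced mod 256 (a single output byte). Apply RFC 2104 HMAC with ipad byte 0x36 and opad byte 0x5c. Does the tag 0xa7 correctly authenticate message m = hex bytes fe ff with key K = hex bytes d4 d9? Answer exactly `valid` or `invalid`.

invalid

Key hex bytes d4 d9 is 2 bytes ≤ B = 4; zero-pad to 4 bytes: K' = d4 d9 00 00.
K' ⊕ ipad = e2 ef 36 36; K' ⊕ opad = 88 85 5c 5c.
Inner hash: sum = 226+239+54+54+254+255 = 1082; mod 256 = 58 → 3a.
Outer hash (recomputed tag): sum = 136+133+92+92+58 = 511; mod 256 = 255 → ff.
Recomputed tag = ff; claimed = a7 → mismatch.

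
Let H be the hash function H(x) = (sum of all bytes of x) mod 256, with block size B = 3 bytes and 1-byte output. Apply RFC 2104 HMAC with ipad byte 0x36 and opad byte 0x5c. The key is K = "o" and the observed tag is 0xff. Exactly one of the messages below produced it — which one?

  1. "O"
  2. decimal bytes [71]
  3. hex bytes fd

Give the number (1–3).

1

Key "o" = 6f is 1 byte ≤ B = 3; zero-pad to 3 bytes: K' = 6f 00 00.
K' ⊕ ipad = 59 36 36; K' ⊕ opad = 33 5c 5c.
m1: inner = H(59 36 36 4f) = 14; tag = H(33 5c 5c 14) = ff ← matches
m2: inner = H(59 36 36 47) = 0c; tag = H(33 5c 5c 0c) = f7
m3: inner = H(59 36 36 fd) = c2; tag = H(33 5c 5c c2) = ad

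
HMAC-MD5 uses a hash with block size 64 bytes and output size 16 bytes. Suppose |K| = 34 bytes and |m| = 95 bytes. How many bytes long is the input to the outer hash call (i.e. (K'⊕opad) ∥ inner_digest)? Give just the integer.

80

Key is 34 ≤ 64 bytes, zero-padded: |K'| = 64.
Outer input = (K'⊕opad) ∥ H(inner) → 64 + 16 = 80 bytes.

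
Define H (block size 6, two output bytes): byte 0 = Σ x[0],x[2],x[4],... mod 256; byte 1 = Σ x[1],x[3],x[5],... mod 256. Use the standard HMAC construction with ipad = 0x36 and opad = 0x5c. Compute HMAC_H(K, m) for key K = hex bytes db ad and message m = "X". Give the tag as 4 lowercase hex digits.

f0b0

Key hex bytes db ad is 2 bytes ≤ B = 6; zero-pad to 6 bytes: K' = db ad 00 00 00 00.
K' ⊕ ipad = ed 9b 36 36 36 36.  K' ⊕ opad = 87 f1 5c 5c 5c 5c.
Inner input = (K'⊕ipad) ∥ m = ed 9b 36 36 36 36 ∥ 58.
Inner hash: even-index sum = 433 mod 256 = 177; odd-index sum = 263 mod 256 = 7 → b1 07.
Outer input = (K'⊕opad) ∥ inner = 87 f1 5c 5c 5c 5c ∥ b1 07.
Outer hash (tag): even-index sum = 496 mod 256 = 240; odd-index sum = 432 mod 256 = 176 → f0 b0.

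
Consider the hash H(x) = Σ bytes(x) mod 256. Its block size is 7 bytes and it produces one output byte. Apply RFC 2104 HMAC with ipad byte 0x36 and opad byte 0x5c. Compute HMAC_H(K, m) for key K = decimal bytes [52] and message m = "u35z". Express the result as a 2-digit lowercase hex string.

2d

Key decimal bytes [52] = 34 is 1 byte ≤ B = 7; zero-pad to 7 bytes: K' = 34 00 00 00 00 00 00.
K' ⊕ ipad = 02 36 36 36 36 36 36.  K' ⊕ opad = 68 5c 5c 5c 5c 5c 5c.
Inner input = (K'⊕ipad) ∥ m = 02 36 36 36 36 36 36 ∥ 75 33 35 7a.
Inner hash: sum = 2+54+54+54+54+54+54+117+51+53+122 = 669; mod 256 = 157 → 9d.
Outer input = (K'⊕opad) ∥ inner = 68 5c 5c 5c 5c 5c 5c ∥ 9d.
Outer hash (tag): sum = 104+92+92+92+92+92+92+157 = 813; mod 256 = 45 → 2d.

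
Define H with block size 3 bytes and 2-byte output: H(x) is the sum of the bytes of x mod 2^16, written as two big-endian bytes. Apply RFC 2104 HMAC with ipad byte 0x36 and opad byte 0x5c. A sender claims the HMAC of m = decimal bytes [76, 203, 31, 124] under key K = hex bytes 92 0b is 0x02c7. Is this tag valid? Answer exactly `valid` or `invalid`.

Key hex bytes 92 0b is 2 bytes ≤ B = 3; zero-pad to 3 bytes: K' = 92 0b 00.
K' ⊕ ipad = a4 3d 36; K' ⊕ opad = ce 57 5c.
Inner hash: sum = 164+61+54+76+203+31+124 = 713 → 02 c9.
Outer hash (recomputed tag): sum = 206+87+92+2+201 = 588 → 02 4c.
Recomputed tag = 024c; claimed = 02c7 → mismatch.

invalid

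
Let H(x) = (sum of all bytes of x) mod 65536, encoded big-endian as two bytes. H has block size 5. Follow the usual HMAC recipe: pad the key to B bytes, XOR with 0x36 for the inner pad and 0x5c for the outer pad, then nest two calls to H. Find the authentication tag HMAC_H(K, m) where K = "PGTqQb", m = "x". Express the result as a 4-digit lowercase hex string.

024d

Key "PGTqQb" = 50 47 54 71 51 62 is 6 bytes > B = 5, so hash it first: H(key) = 02 0f, then zero-pad to 5 bytes: K' = 02 0f 00 00 00.
K' ⊕ ipad = 34 39 36 36 36.  K' ⊕ opad = 5e 53 5c 5c 5c.
Inner input = (K'⊕ipad) ∥ m = 34 39 36 36 36 ∥ 78.
Inner hash: sum = 52+57+54+54+54+120 = 391 → 01 87.
Outer input = (K'⊕opad) ∥ inner = 5e 53 5c 5c 5c ∥ 01 87.
Outer hash (tag): sum = 94+83+92+92+92+1+135 = 589 → 02 4d.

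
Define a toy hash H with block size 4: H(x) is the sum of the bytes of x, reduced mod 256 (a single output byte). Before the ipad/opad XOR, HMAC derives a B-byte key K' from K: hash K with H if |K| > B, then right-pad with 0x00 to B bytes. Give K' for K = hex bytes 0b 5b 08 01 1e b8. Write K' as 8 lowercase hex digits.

|K| = 6 > B = 4, so first hash the key.
H(K): sum = 11+91+8+1+30+184 = 325; mod 256 = 69 → 45.
Zero-pad H(K) = 45 to 4 bytes: K' = 45 00 00 00.

45000000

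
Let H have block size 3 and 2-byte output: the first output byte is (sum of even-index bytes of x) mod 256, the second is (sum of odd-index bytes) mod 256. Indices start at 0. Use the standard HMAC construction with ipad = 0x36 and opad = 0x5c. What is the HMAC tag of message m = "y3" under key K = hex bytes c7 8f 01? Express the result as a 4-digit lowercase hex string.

Key hex bytes c7 8f 01 is exactly B = 3 bytes: K' = c7 8f 01.
K' ⊕ ipad = f1 b9 37.  K' ⊕ opad = 9b d3 5d.
Inner input = (K'⊕ipad) ∥ m = f1 b9 37 ∥ 79 33.
Inner hash: even-index sum = 347 mod 256 = 91; odd-index sum = 306 mod 256 = 50 → 5b 32.
Outer input = (K'⊕opad) ∥ inner = 9b d3 5d ∥ 5b 32.
Outer hash (tag): even-index sum = 298 mod 256 = 42; odd-index sum = 302 mod 256 = 46 → 2a 2e.

2a2e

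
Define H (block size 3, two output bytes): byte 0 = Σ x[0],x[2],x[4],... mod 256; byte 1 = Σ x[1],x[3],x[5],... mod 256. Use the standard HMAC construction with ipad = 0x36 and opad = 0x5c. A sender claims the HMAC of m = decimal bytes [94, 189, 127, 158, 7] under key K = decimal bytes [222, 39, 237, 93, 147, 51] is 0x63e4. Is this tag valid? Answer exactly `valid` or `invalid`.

invalid

Key decimal bytes [222, 39, 237, 93, 147, 51] = de 27 ed 5d 93 33 is 6 bytes > B = 3, so hash it first: H(key) = 5e b7, then zero-pad to 3 bytes: K' = 5e b7 00.
K' ⊕ ipad = 68 81 36; K' ⊕ opad = 02 eb 5c.
Inner hash: even-index sum = 505 mod 256 = 249; odd-index sum = 357 mod 256 = 101 → f9 65.
Outer hash (recomputed tag): even-index sum = 195 mod 256 = 195; odd-index sum = 484 mod 256 = 228 → c3 e4.
Recomputed tag = c3e4; claimed = 63e4 → mismatch.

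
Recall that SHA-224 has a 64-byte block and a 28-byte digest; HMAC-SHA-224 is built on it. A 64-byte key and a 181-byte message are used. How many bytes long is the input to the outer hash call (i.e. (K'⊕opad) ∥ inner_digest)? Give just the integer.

Key is 64 ≤ 64 bytes, zero-padded: |K'| = 64.
Outer input = (K'⊕opad) ∥ H(inner) → 64 + 28 = 92 bytes.

92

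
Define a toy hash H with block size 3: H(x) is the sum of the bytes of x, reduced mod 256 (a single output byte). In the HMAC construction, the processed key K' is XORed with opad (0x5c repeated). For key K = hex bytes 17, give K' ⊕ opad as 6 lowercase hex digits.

4b5c5c

Key hex bytes 17 is 1 byte ≤ B = 3; zero-pad to 3 bytes: K' = 17 00 00.
XOR each byte with 0x5c: 17⊕5c=4b, 00⊕5c=5c, 00⊕5c=5c.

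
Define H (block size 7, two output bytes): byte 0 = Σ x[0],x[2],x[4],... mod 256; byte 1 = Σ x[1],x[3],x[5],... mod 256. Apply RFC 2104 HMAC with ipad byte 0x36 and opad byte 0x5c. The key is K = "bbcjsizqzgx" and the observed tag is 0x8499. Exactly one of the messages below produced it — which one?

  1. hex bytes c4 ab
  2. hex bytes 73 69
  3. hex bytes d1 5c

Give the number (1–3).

Key "bbcjsizqzgx" = 62 62 63 6a 73 69 7a 71 7a 67 78 is 11 bytes > B = 7, so hash it first: H(key) = a4 0d, then zero-pad to 7 bytes: K' = a4 0d 00 00 00 00 00.
K' ⊕ ipad = 92 3b 36 36 36 36 36; K' ⊕ opad = f8 51 5c 5c 5c 5c 5c.
m1: inner = H(92 3b 36 36 36 36 36 c4 ab) = df 6b; tag = H(f8 51 5c 5c 5c 5c 5c df 6b) = 77e8
m2: inner = H(92 3b 36 36 36 36 36 73 69) = 9d 1a; tag = H(f8 51 5c 5c 5c 5c 5c 9d 1a) = 26a6
m3: inner = H(92 3b 36 36 36 36 36 d1 5c) = 90 78; tag = H(f8 51 5c 5c 5c 5c 5c 90 78) = 8499 ← matches

3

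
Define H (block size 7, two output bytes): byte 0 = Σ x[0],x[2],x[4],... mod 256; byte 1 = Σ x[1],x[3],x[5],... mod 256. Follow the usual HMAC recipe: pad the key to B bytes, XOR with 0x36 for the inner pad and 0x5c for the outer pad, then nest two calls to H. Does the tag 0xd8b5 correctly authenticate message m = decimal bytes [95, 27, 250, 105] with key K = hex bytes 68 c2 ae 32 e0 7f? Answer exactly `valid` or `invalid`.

Key hex bytes 68 c2 ae 32 e0 7f is 6 bytes ≤ B = 7; zero-pad to 7 bytes: K' = 68 c2 ae 32 e0 7f 00.
K' ⊕ ipad = 5e f4 98 04 d6 49 36; K' ⊕ opad = 34 9e f2 6e bc 23 5c.
Inner hash: even-index sum = 646 mod 256 = 134; odd-index sum = 666 mod 256 = 154 → 86 9a.
Outer hash (recomputed tag): even-index sum = 728 mod 256 = 216; odd-index sum = 437 mod 256 = 181 → d8 b5.
Recomputed tag = d8b5; claimed = d8b5 → match.

valid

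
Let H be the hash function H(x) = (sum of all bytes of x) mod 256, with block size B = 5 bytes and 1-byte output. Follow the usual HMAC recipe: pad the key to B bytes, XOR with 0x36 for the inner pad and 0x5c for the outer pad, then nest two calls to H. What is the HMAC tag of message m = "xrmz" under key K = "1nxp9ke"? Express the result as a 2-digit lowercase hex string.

Key "1nxp9ke" = 31 6e 78 70 39 6b 65 is 7 bytes > B = 5, so hash it first: H(key) = 90, then zero-pad to 5 bytes: K' = 90 00 00 00 00.
K' ⊕ ipad = a6 36 36 36 36.  K' ⊕ opad = cc 5c 5c 5c 5c.
Inner input = (K'⊕ipad) ∥ m = a6 36 36 36 36 ∥ 78 72 6d 7a.
Inner hash: sum = 166+54+54+54+54+120+114+109+122 = 847; mod 256 = 79 → 4f.
Outer input = (K'⊕opad) ∥ inner = cc 5c 5c 5c 5c ∥ 4f.
Outer hash (tag): sum = 204+92+92+92+92+79 = 651; mod 256 = 139 → 8b.

8b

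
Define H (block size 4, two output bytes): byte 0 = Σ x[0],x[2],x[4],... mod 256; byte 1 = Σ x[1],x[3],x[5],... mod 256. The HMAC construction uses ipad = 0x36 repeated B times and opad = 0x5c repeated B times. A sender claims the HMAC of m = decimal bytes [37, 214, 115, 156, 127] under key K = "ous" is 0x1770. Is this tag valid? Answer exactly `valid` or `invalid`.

valid

Key "ous" = 6f 75 73 is 3 bytes ≤ B = 4; zero-pad to 4 bytes: K' = 6f 75 73 00.
K' ⊕ ipad = 59 43 45 36; K' ⊕ opad = 33 29 2f 5c.
Inner hash: even-index sum = 437 mod 256 = 181; odd-index sum = 491 mod 256 = 235 → b5 eb.
Outer hash (recomputed tag): even-index sum = 279 mod 256 = 23; odd-index sum = 368 mod 256 = 112 → 17 70.
Recomputed tag = 1770; claimed = 1770 → match.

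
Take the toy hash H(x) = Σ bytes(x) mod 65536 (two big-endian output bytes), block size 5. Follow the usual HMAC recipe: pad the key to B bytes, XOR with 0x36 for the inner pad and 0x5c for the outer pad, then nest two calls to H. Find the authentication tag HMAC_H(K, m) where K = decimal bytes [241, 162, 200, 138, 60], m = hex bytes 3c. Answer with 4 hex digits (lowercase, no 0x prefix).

03d3

Key decimal bytes [241, 162, 200, 138, 60] = f1 a2 c8 8a 3c is exactly B = 5 bytes: K' = f1 a2 c8 8a 3c.
K' ⊕ ipad = c7 94 fe bc 0a.  K' ⊕ opad = ad fe 94 d6 60.
Inner input = (K'⊕ipad) ∥ m = c7 94 fe bc 0a ∥ 3c.
Inner hash: sum = 199+148+254+188+10+60 = 859 → 03 5b.
Outer input = (K'⊕opad) ∥ inner = ad fe 94 d6 60 ∥ 03 5b.
Outer hash (tag): sum = 173+254+148+214+96+3+91 = 979 → 03 d3.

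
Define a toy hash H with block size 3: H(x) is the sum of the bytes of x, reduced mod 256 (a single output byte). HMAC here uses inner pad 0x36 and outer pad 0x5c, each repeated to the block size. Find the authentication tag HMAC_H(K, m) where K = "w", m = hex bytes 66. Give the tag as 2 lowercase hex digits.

Key "w" = 77 is 1 byte ≤ B = 3; zero-pad to 3 bytes: K' = 77 00 00.
K' ⊕ ipad = 41 36 36.  K' ⊕ opad = 2b 5c 5c.
Inner input = (K'⊕ipad) ∥ m = 41 36 36 ∥ 66.
Inner hash: sum = 65+54+54+102 = 275; mod 256 = 19 → 13.
Outer input = (K'⊕opad) ∥ inner = 2b 5c 5c ∥ 13.
Outer hash (tag): sum = 43+92+92+19 = 246 → f6.

f6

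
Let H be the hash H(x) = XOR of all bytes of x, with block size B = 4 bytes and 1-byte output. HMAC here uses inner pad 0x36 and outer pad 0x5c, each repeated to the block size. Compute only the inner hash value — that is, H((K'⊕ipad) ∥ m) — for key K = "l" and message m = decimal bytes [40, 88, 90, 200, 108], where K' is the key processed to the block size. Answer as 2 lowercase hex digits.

e2

Key "l" = 6c is 1 byte ≤ B = 4; zero-pad to 4 bytes: K' = 6c 00 00 00.
K' ⊕ ipad = 5a 36 36 36.
Inner input = 5a 36 36 36 ∥ 28 58 5a c8 6c.
Inner hash: XOR 5a⊕36⊕36⊕36⊕28⊕58⊕5a⊕c8⊕6c = e2.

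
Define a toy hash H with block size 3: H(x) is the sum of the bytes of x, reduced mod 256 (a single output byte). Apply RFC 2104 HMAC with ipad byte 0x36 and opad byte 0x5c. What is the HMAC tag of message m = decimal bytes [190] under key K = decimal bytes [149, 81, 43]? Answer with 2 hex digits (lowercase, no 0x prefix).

Key decimal bytes [149, 81, 43] = 95 51 2b is exactly B = 3 bytes: K' = 95 51 2b.
K' ⊕ ipad = a3 67 1d.  K' ⊕ opad = c9 0d 77.
Inner input = (K'⊕ipad) ∥ m = a3 67 1d ∥ be.
Inner hash: sum = 163+103+29+190 = 485; mod 256 = 229 → e5.
Outer input = (K'⊕opad) ∥ inner = c9 0d 77 ∥ e5.
Outer hash (tag): sum = 201+13+119+229 = 562; mod 256 = 50 → 32.

32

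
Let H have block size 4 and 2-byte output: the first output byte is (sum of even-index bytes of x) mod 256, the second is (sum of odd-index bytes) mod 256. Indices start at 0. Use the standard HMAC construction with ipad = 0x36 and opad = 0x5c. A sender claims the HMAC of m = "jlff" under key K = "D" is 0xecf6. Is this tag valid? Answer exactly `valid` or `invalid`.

Key "D" = 44 is 1 byte ≤ B = 4; zero-pad to 4 bytes: K' = 44 00 00 00.
K' ⊕ ipad = 72 36 36 36; K' ⊕ opad = 18 5c 5c 5c.
Inner hash: even-index sum = 376 mod 256 = 120; odd-index sum = 318 mod 256 = 62 → 78 3e.
Outer hash (recomputed tag): even-index sum = 236 mod 256 = 236; odd-index sum = 246 mod 256 = 246 → ec f6.
Recomputed tag = ecf6; claimed = ecf6 → match.

valid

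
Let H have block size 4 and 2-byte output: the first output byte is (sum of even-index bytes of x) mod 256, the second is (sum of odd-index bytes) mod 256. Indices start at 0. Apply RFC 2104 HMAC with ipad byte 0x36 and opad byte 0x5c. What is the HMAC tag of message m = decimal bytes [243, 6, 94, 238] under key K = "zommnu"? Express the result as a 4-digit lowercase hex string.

Key "zommnu" = 7a 6f 6d 6d 6e 75 is 6 bytes > B = 4, so hash it first: H(key) = 55 51, then zero-pad to 4 bytes: K' = 55 51 00 00.
K' ⊕ ipad = 63 67 36 36.  K' ⊕ opad = 09 0d 5c 5c.
Inner input = (K'⊕ipad) ∥ m = 63 67 36 36 ∥ f3 06 5e ee.
Inner hash: even-index sum = 490 mod 256 = 234; odd-index sum = 401 mod 256 = 145 → ea 91.
Outer input = (K'⊕opad) ∥ inner = 09 0d 5c 5c ∥ ea 91.
Outer hash (tag): even-index sum = 335 mod 256 = 79; odd-index sum = 250 mod 256 = 250 → 4f fa.

4ffa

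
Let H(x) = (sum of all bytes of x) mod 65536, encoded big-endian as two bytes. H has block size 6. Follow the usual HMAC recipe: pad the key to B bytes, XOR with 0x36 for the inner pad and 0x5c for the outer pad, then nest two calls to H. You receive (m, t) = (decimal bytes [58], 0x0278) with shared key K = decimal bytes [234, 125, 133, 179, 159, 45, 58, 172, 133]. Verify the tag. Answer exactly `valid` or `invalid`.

Key decimal bytes [234, 125, 133, 179, 159, 45, 58, 172, 133] = ea 7d 85 b3 9f 2d 3a ac 85 is 9 bytes > B = 6, so hash it first: H(key) = 04 d6, then zero-pad to 6 bytes: K' = 04 d6 00 00 00 00.
K' ⊕ ipad = 32 e0 36 36 36 36; K' ⊕ opad = 58 8a 5c 5c 5c 5c.
Inner hash: sum = 50+224+54+54+54+54+58 = 548 → 02 24.
Outer hash (recomputed tag): sum = 88+138+92+92+92+92+2+36 = 632 → 02 78.
Recomputed tag = 0278; claimed = 0278 → match.

valid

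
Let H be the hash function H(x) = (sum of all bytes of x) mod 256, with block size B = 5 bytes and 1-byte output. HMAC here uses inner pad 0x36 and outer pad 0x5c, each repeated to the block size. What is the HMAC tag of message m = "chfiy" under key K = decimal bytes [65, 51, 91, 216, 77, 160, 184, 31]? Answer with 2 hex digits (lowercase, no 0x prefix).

ef

Key decimal bytes [65, 51, 91, 216, 77, 160, 184, 31] = 41 33 5b d8 4d a0 b8 1f is 8 bytes > B = 5, so hash it first: H(key) = 6b, then zero-pad to 5 bytes: K' = 6b 00 00 00 00.
K' ⊕ ipad = 5d 36 36 36 36.  K' ⊕ opad = 37 5c 5c 5c 5c.
Inner input = (K'⊕ipad) ∥ m = 5d 36 36 36 36 ∥ 63 68 66 69 79.
Inner hash: sum = 93+54+54+54+54+99+104+102+105+121 = 840; mod 256 = 72 → 48.
Outer input = (K'⊕opad) ∥ inner = 37 5c 5c 5c 5c ∥ 48.
Outer hash (tag): sum = 55+92+92+92+92+72 = 495; mod 256 = 239 → ef.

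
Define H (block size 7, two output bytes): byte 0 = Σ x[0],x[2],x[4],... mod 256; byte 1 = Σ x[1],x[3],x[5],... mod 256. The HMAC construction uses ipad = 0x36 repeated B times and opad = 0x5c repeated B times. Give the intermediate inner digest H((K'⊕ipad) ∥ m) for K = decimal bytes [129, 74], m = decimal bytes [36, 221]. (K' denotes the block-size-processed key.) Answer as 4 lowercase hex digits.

360c

Key decimal bytes [129, 74] = 81 4a is 2 bytes ≤ B = 7; zero-pad to 7 bytes: K' = 81 4a 00 00 00 00 00.
K' ⊕ ipad = b7 7c 36 36 36 36 36.
Inner input = b7 7c 36 36 36 36 36 ∥ 24 dd.
Inner hash: even-index sum = 566 mod 256 = 54; odd-index sum = 268 mod 256 = 12 → 36 0c.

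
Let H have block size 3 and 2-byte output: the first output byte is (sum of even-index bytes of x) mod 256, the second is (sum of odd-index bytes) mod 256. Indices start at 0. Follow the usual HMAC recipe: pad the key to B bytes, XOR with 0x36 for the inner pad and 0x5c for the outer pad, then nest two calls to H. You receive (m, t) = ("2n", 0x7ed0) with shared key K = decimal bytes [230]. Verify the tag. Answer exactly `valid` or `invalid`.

Key decimal bytes [230] = e6 is 1 byte ≤ B = 3; zero-pad to 3 bytes: K' = e6 00 00.
K' ⊕ ipad = d0 36 36; K' ⊕ opad = ba 5c 5c.
Inner hash: even-index sum = 372 mod 256 = 116; odd-index sum = 104 mod 256 = 104 → 74 68.
Outer hash (recomputed tag): even-index sum = 382 mod 256 = 126; odd-index sum = 208 mod 256 = 208 → 7e d0.
Recomputed tag = 7ed0; claimed = 7ed0 → match.

valid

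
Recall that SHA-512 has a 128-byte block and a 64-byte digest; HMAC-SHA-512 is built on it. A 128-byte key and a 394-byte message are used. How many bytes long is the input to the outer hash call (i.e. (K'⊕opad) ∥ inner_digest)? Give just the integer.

Key is 128 ≤ 128 bytes, zero-padded: |K'| = 128.
Outer input = (K'⊕opad) ∥ H(inner) → 128 + 64 = 192 bytes.

192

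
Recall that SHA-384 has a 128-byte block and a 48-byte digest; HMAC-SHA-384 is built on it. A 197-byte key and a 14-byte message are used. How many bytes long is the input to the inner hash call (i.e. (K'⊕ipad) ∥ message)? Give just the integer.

142

Key is 197 > 128 bytes, so it is hashed to 48 bytes then zero-padded to 128: |K'| = 128.
Inner input = (K'⊕ipad) ∥ m → 128 + 14 = 142 bytes.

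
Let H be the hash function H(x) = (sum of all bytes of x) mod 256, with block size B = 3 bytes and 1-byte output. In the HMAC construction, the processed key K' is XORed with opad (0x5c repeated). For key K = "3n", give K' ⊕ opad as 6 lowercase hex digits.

6f325c

Key "3n" = 33 6e is 2 bytes ≤ B = 3; zero-pad to 3 bytes: K' = 33 6e 00.
XOR each byte with 0x5c: 33⊕5c=6f, 6e⊕5c=32, 00⊕5c=5c.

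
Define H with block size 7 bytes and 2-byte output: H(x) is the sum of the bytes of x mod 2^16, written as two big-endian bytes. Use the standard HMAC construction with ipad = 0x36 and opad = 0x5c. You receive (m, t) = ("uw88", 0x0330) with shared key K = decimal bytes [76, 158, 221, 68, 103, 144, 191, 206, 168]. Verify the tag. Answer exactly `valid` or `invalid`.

valid

Key decimal bytes [76, 158, 221, 68, 103, 144, 191, 206, 168] = 4c 9e dd 44 67 90 bf ce a8 is 9 bytes > B = 7, so hash it first: H(key) = 05 37, then zero-pad to 7 bytes: K' = 05 37 00 00 00 00 00.
K' ⊕ ipad = 33 01 36 36 36 36 36; K' ⊕ opad = 59 6b 5c 5c 5c 5c 5c.
Inner hash: sum = 51+1+54+54+54+54+54+117+119+56+56 = 670 → 02 9e.
Outer hash (recomputed tag): sum = 89+107+92+92+92+92+92+2+158 = 816 → 03 30.
Recomputed tag = 0330; claimed = 0330 → match.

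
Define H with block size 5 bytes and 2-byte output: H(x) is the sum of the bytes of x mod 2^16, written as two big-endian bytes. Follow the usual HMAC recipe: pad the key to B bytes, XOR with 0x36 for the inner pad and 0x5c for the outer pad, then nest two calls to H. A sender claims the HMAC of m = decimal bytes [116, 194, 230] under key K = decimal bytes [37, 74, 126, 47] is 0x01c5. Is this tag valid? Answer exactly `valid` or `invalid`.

valid

Key decimal bytes [37, 74, 126, 47] = 25 4a 7e 2f is 4 bytes ≤ B = 5; zero-pad to 5 bytes: K' = 25 4a 7e 2f 00.
K' ⊕ ipad = 13 7c 48 19 36; K' ⊕ opad = 79 16 22 73 5c.
Inner hash: sum = 19+124+72+25+54+116+194+230 = 834 → 03 42.
Outer hash (recomputed tag): sum = 121+22+34+115+92+3+66 = 453 → 01 c5.
Recomputed tag = 01c5; claimed = 01c5 → match.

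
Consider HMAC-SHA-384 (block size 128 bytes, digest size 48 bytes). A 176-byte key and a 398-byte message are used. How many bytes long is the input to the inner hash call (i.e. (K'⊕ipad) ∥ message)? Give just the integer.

526

Key is 176 > 128 bytes, so it is hashed to 48 bytes then zero-padded to 128: |K'| = 128.
Inner input = (K'⊕ipad) ∥ m → 128 + 398 = 526 bytes.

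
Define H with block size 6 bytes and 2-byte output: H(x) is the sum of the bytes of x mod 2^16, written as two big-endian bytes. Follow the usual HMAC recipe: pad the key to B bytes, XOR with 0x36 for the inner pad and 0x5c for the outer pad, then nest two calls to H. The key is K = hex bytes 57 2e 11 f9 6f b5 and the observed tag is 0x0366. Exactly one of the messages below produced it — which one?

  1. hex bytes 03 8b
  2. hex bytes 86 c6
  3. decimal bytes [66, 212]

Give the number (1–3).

1

Key hex bytes 57 2e 11 f9 6f b5 is exactly B = 6 bytes: K' = 57 2e 11 f9 6f b5.
K' ⊕ ipad = 61 18 27 cf 59 83; K' ⊕ opad = 0b 72 4d a5 33 e9.
m1: inner = H(61 18 27 cf 59 83 03 8b) = 02 d9; tag = H(0b 72 4d a5 33 e9 02 d9) = 0366 ← matches
m2: inner = H(61 18 27 cf 59 83 86 c6) = 03 97; tag = H(0b 72 4d a5 33 e9 03 97) = 0325
m3: inner = H(61 18 27 cf 59 83 42 d4) = 03 61; tag = H(0b 72 4d a5 33 e9 03 61) = 02ef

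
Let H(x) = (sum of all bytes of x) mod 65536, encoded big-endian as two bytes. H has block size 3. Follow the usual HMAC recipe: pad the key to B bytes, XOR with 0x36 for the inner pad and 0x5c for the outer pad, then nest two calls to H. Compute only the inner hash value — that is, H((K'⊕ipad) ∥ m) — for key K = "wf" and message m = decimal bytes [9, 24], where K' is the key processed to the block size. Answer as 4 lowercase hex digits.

00e8

Key "wf" = 77 66 is 2 bytes ≤ B = 3; zero-pad to 3 bytes: K' = 77 66 00.
K' ⊕ ipad = 41 50 36.
Inner input = 41 50 36 ∥ 09 18.
Inner hash: sum = 65+80+54+9+24 = 232 → 00 e8.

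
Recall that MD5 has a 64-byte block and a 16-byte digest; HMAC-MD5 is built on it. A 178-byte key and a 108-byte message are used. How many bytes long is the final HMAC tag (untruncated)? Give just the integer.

The tag is one MD5 digest: 16 bytes.

16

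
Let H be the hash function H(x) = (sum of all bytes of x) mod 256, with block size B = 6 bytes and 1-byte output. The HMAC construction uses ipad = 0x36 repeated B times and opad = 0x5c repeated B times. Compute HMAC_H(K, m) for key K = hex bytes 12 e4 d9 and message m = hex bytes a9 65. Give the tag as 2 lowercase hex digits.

Key hex bytes 12 e4 d9 is 3 bytes ≤ B = 6; zero-pad to 6 bytes: K' = 12 e4 d9 00 00 00.
K' ⊕ ipad = 24 d2 ef 36 36 36.  K' ⊕ opad = 4e b8 85 5c 5c 5c.
Inner input = (K'⊕ipad) ∥ m = 24 d2 ef 36 36 36 ∥ a9 65.
Inner hash: sum = 36+210+239+54+54+54+169+101 = 917; mod 256 = 149 → 95.
Outer input = (K'⊕opad) ∥ inner = 4e b8 85 5c 5c 5c ∥ 95.
Outer hash (tag): sum = 78+184+133+92+92+92+149 = 820; mod 256 = 52 → 34.

34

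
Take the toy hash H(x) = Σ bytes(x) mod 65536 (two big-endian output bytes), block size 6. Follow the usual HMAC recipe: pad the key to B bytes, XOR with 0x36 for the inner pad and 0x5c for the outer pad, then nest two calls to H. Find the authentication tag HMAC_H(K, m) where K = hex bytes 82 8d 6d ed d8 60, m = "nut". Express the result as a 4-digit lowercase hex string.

Key hex bytes 82 8d 6d ed d8 60 is exactly B = 6 bytes: K' = 82 8d 6d ed d8 60.
K' ⊕ ipad = b4 bb 5b db ee 56.  K' ⊕ opad = de d1 31 b1 84 3c.
Inner input = (K'⊕ipad) ∥ m = b4 bb 5b db ee 56 ∥ 6e 75 74.
Inner hash: sum = 180+187+91+219+238+86+110+117+116 = 1344 → 05 40.
Outer input = (K'⊕opad) ∥ inner = de d1 31 b1 84 3c ∥ 05 40.
Outer hash (tag): sum = 222+209+49+177+132+60+5+64 = 918 → 03 96.

0396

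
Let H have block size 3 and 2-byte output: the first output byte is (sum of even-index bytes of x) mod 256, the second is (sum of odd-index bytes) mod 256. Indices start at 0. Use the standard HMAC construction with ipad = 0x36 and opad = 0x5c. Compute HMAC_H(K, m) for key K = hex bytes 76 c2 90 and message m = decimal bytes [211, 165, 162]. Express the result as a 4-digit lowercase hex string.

5f29

Key hex bytes 76 c2 90 is exactly B = 3 bytes: K' = 76 c2 90.
K' ⊕ ipad = 40 f4 a6.  K' ⊕ opad = 2a 9e cc.
Inner input = (K'⊕ipad) ∥ m = 40 f4 a6 ∥ d3 a5 a2.
Inner hash: even-index sum = 395 mod 256 = 139; odd-index sum = 617 mod 256 = 105 → 8b 69.
Outer input = (K'⊕opad) ∥ inner = 2a 9e cc ∥ 8b 69.
Outer hash (tag): even-index sum = 351 mod 256 = 95; odd-index sum = 297 mod 256 = 41 → 5f 29.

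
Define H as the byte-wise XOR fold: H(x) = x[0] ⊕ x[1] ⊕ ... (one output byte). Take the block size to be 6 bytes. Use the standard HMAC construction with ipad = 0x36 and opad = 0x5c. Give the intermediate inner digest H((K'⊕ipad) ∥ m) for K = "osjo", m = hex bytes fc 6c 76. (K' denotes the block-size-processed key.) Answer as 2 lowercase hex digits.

Key "osjo" = 6f 73 6a 6f is 4 bytes ≤ B = 6; zero-pad to 6 bytes: K' = 6f 73 6a 6f 00 00.
K' ⊕ ipad = 59 45 5c 59 36 36.
Inner input = 59 45 5c 59 36 36 ∥ fc 6c 76.
Inner hash: XOR 59⊕45⊕5c⊕59⊕36⊕36⊕fc⊕6c⊕76 = ff.

ff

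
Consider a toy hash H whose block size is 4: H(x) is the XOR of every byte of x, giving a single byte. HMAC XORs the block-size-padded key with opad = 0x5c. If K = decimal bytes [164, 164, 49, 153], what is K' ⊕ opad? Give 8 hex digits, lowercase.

f8f86dc5

Key decimal bytes [164, 164, 49, 153] = a4 a4 31 99 is exactly B = 4 bytes: K' = a4 a4 31 99.
XOR each byte with 0x5c: a4⊕5c=f8, a4⊕5c=f8, 31⊕5c=6d, 99⊕5c=c5.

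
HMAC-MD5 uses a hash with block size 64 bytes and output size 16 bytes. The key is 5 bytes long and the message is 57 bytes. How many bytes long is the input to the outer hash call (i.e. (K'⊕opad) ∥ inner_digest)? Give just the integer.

80

Key is 5 ≤ 64 bytes, zero-padded: |K'| = 64.
Outer input = (K'⊕opad) ∥ H(inner) → 64 + 16 = 80 bytes.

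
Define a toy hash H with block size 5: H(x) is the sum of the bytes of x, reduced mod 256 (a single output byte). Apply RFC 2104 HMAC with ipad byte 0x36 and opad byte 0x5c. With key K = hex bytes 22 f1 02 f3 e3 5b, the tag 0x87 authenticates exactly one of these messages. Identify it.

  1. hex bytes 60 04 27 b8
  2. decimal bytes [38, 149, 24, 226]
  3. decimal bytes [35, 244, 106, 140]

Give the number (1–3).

2

Key hex bytes 22 f1 02 f3 e3 5b is 6 bytes > B = 5, so hash it first: H(key) = 46, then zero-pad to 5 bytes: K' = 46 00 00 00 00.
K' ⊕ ipad = 70 36 36 36 36; K' ⊕ opad = 1a 5c 5c 5c 5c.
m1: inner = H(70 36 36 36 36 60 04 27 b8) = 8b; tag = H(1a 5c 5c 5c 5c 8b) = 15
m2: inner = H(70 36 36 36 36 26 95 18 e2) = fd; tag = H(1a 5c 5c 5c 5c fd) = 87 ← matches
m3: inner = H(70 36 36 36 36 23 f4 6a 8c) = 55; tag = H(1a 5c 5c 5c 5c 55) = df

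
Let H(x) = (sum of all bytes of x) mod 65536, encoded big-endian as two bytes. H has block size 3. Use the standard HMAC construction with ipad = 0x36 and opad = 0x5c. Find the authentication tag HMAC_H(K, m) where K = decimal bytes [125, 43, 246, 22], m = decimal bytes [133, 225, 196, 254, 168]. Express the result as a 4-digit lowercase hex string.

0264

Key decimal bytes [125, 43, 246, 22] = 7d 2b f6 16 is 4 bytes > B = 3, so hash it first: H(key) = 01 b4, then zero-pad to 3 bytes: K' = 01 b4 00.
K' ⊕ ipad = 37 82 36.  K' ⊕ opad = 5d e8 5c.
Inner input = (K'⊕ipad) ∥ m = 37 82 36 ∥ 85 e1 c4 fe a8.
Inner hash: sum = 55+130+54+133+225+196+254+168 = 1215 → 04 bf.
Outer input = (K'⊕opad) ∥ inner = 5d e8 5c ∥ 04 bf.
Outer hash (tag): sum = 93+232+92+4+191 = 612 → 02 64.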